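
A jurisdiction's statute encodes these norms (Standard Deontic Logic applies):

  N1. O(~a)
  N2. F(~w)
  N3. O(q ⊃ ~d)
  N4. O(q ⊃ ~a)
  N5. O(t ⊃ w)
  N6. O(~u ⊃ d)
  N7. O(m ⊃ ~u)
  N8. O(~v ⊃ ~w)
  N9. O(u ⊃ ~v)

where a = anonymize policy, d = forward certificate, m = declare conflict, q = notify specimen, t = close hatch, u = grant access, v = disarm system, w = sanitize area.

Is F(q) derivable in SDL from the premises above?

F(~w) at premise 2 means O(w).
The contrapositive of premise 8 (O(~v ⊃ ~w)) is O(w ⊃ v), and O(w) is already established, so O(v).
The contrapositive of premise 9 (O(u ⊃ ~v)) is O(v ⊃ ~u), and O(v) is already established, so O(~u).
From O(~u) and premise 6, O(~u ⊃ d), we obtain O(d).
Premise 3 is O(q ⊃ ~d); contrapositively O(d ⊃ ~q). Since O(d) holds, K gives O(~q).
Premises 1, 4, 5, 7 do not contribute to this derivation.
So O(~q) holds, i.e. F(q). The claim follows.

Yes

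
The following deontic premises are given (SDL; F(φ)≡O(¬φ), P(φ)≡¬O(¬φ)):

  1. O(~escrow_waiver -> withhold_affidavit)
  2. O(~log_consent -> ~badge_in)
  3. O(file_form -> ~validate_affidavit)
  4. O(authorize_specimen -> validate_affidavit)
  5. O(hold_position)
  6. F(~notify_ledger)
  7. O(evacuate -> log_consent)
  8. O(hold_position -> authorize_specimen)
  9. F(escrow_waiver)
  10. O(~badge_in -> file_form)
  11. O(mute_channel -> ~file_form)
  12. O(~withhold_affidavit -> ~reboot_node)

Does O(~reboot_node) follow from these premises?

Premise 12 is O(~withhold_affidavit -> ~reboot_node), but O(~withhold_affidavit) is not derivable from the premises, so it does not yield O(~reboot_node).
No other premise forces O(~reboot_node). An ideal world satisfying every premise can still have ~reboot_node false, so O(~reboot_node) is not derivable.

No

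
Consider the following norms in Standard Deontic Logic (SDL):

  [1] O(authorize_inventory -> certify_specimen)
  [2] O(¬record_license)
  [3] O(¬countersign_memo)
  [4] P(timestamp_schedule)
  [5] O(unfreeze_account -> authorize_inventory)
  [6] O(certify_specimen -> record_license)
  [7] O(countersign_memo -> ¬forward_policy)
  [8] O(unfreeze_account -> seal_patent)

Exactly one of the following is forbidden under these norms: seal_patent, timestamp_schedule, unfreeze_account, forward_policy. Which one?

From premise 2 we have O(¬record_license).
Premise 6, O(certify_specimen -> record_license), contraposes to O(¬record_license -> ¬certify_specimen); with O(¬record_license) we get O(¬certify_specimen).
The contrapositive of premise 1 (O(authorize_inventory -> certify_specimen)) is O(¬certify_specimen -> ¬authorize_inventory), and O(¬certify_specimen) is already established, so O(¬authorize_inventory).
Premise 5 is O(unfreeze_account -> authorize_inventory); contrapositively O(¬authorize_inventory -> ¬unfreeze_account). Since O(¬authorize_inventory) holds, K gives O(¬unfreeze_account).
So O(¬unfreeze_account) holds, i.e. unfreeze_account is forbidden. None of the other listed options is forbidden under the premises.

unfreeze_account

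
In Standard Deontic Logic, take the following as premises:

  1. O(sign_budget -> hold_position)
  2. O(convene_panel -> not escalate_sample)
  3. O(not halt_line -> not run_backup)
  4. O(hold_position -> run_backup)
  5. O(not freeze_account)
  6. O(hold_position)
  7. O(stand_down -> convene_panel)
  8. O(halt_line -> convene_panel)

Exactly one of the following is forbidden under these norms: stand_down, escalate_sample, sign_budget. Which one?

escalate_sample

Premise 6 gives O(hold_position).
Applying K to premise 4 (O(hold_position -> run_backup)) and O(hold_position) yields O(run_backup).
Premise 3 is O(not halt_line -> not run_backup); contrapositively O(run_backup -> halt_line). Since O(run_backup) holds, K gives O(halt_line).
With premise 8, O(halt_line -> convene_panel), the K-axiom yields O(convene_panel).
Applying K to premise 2 (O(convene_panel -> not escalate_sample)) and O(convene_panel) yields O(not escalate_sample).
So O(not escalate_sample) holds, i.e. escalate_sample is forbidden. None of the other listed options is forbidden under the premises.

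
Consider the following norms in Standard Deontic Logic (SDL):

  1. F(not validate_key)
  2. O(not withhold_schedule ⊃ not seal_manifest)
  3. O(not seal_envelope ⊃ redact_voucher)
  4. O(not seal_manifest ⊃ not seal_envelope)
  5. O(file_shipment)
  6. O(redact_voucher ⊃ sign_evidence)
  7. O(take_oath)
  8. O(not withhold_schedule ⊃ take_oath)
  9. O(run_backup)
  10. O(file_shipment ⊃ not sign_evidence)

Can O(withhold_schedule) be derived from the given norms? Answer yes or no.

Yes

Premise 5 states O(file_shipment) outright.
From O(file_shipment) and premise 10, O(file_shipment ⊃ not sign_evidence), we obtain O(not sign_evidence).
The contrapositive of premise 6 (O(redact_voucher ⊃ sign_evidence)) is O(not sign_evidence ⊃ not redact_voucher), and O(not sign_evidence) is already established, so O(not redact_voucher).
Premise 3, O(not seal_envelope ⊃ redact_voucher), contraposes to O(not redact_voucher ⊃ seal_envelope); with O(not redact_voucher) we get O(seal_envelope).
The contrapositive of premise 4 (O(not seal_manifest ⊃ not seal_envelope)) is O(seal_envelope ⊃ seal_manifest), and O(seal_envelope) is already established, so O(seal_manifest).
Premise 2 is O(not withhold_schedule ⊃ not seal_manifest); contrapositively O(seal_manifest ⊃ withhold_schedule). Since O(seal_manifest) holds, K gives O(withhold_schedule).
Premises 1, 7, 8, 9 do not contribute to this derivation.
So O(withhold_schedule) follows.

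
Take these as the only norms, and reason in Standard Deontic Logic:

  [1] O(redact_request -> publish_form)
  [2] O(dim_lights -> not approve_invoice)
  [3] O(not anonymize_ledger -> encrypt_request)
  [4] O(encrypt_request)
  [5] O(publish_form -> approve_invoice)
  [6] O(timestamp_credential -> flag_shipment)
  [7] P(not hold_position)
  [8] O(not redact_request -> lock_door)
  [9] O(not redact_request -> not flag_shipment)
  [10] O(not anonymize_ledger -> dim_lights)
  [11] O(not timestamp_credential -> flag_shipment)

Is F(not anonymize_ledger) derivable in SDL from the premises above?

Yes

Premises 11 and 6 cover both cases: O(not timestamp_credential -> flag_shipment) and O(timestamp_credential -> flag_shipment). Since not timestamp_credential ∨ timestamp_credential is a tautology, O(flag_shipment) follows.
Premise 9, O(not redact_request -> not flag_shipment), contraposes to O(flag_shipment -> redact_request); with O(flag_shipment) we get O(redact_request).
With premise 1, O(redact_request -> publish_form), the K-axiom yields O(publish_form).
With premise 5, O(publish_form -> approve_invoice), the K-axiom yields O(approve_invoice).
Premise 2 is O(dim_lights -> not approve_invoice); contrapositively O(approve_invoice -> not dim_lights). Since O(approve_invoice) holds, K gives O(not dim_lights).
The contrapositive of premise 10 (O(not anonymize_ledger -> dim_lights)) is O(not dim_lights -> anonymize_ledger), and O(not dim_lights) is already established, so O(anonymize_ledger).
Premises 3, 4, 7, 8 do not contribute to this derivation.
So O(anonymize_ledger) holds, i.e. F(not anonymize_ledger). The claim follows.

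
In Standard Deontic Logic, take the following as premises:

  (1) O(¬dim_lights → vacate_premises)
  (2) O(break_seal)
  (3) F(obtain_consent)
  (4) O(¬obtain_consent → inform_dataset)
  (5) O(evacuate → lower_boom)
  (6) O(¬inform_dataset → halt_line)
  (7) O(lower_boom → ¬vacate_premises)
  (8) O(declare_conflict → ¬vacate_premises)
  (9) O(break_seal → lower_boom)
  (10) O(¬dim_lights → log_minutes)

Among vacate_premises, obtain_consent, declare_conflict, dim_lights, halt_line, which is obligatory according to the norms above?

dim_lights

Premise 2 gives O(break_seal).
Premise 9 is O(break_seal → lower_boom); since O(break_seal), deontic closure gives O(lower_boom).
Applying K to premise 7 (O(lower_boom → ¬vacate_premises)) and O(lower_boom) yields O(¬vacate_premises).
Premise 1 is O(¬dim_lights → vacate_premises); contrapositively O(¬vacate_premises → dim_lights). Since O(¬vacate_premises) holds, K gives O(dim_lights).
So O(dim_lights) holds — dim_lights is obligatory. None of the other listed options is made obligatory by any chain of premises.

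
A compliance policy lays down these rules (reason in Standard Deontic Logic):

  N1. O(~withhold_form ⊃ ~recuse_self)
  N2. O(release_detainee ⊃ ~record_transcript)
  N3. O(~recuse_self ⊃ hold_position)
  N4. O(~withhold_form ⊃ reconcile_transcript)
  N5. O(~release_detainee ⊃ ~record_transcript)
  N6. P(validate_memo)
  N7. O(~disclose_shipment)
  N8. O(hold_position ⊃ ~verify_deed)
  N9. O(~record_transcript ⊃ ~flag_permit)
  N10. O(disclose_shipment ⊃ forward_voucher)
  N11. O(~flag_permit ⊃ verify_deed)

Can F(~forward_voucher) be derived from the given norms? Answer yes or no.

Premise 10 is O(disclose_shipment ⊃ forward_voucher), but O(disclose_shipment) is not derivable from the premises, so it does not yield O(forward_voucher).
No other premise forces O(forward_voucher). An ideal world satisfying every premise can still have ~forward_voucher true, so F(~forward_voucher) is not derivable.

No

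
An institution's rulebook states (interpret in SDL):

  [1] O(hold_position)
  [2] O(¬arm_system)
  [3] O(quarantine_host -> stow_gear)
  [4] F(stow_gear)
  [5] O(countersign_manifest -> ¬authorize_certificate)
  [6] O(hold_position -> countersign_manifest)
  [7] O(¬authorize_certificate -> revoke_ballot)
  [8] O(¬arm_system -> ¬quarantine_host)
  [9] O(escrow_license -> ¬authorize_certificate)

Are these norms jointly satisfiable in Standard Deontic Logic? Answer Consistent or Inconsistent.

Premise 3 is O(quarantine_host -> stow_gear), but O(quarantine_host) is not derivable from the premises, so it does not yield O(stow_gear).
So O(stow_gear) is not derivable, and the apparent clash with O(¬stow_gear) does not arise.
A world satisfying every obligation exists (e.g. arm_system=false, authorize_certificate=false, countersign_manifest=true, escrow_license=false, hold_position=true, quarantine_host=false, revoke_ballot=true, stow_gear=false); no atom is both obligatory and forbidden, so the set is consistent.

Consistent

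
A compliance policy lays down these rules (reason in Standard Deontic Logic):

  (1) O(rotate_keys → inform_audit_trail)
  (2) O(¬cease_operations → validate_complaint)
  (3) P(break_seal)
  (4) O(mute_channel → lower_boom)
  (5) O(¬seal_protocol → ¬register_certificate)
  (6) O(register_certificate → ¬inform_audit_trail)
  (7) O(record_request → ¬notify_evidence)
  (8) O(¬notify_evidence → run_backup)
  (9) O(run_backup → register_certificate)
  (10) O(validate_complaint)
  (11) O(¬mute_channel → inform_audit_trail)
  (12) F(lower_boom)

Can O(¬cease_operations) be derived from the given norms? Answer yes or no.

Premise 2 is O(¬cease_operations → validate_complaint); even if O(validate_complaint) held, inferring O(¬cease_operations) would be affirming the consequent — invalid.
No other premise forces O(¬cease_operations). An ideal world satisfying every premise can still have ¬cease_operations false, so O(¬cease_operations) is not derivable.

No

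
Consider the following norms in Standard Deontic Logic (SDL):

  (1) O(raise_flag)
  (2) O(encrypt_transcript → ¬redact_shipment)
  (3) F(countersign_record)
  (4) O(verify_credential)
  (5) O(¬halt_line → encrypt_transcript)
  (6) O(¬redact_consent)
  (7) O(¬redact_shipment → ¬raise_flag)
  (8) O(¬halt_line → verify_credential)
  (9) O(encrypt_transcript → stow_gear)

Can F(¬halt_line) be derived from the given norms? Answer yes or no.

Yes

Premise 1 states O(raise_flag) outright.
Premise 7 is O(¬redact_shipment → ¬raise_flag); contrapositively O(raise_flag → redact_shipment). Since O(raise_flag) holds, K gives O(redact_shipment).
The contrapositive of premise 2 (O(encrypt_transcript → ¬redact_shipment)) is O(redact_shipment → ¬encrypt_transcript), and O(redact_shipment) is already established, so O(¬encrypt_transcript).
Premise 5, O(¬halt_line → encrypt_transcript), contraposes to O(¬encrypt_transcript → halt_line); with O(¬encrypt_transcript) we get O(halt_line).
Premises 3, 4, 6, 8, 9 do not contribute to this derivation.
So O(halt_line) holds, i.e. F(¬halt_line). The claim follows.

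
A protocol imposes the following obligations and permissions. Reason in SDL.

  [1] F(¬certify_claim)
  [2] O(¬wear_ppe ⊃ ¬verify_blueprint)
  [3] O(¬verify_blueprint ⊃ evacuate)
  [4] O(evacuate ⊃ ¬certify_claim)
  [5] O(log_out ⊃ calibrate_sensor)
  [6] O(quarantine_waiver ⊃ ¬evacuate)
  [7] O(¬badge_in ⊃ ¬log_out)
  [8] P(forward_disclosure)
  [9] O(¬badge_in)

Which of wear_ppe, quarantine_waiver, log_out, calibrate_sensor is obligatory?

Premise 1, F(¬certify_claim), is equivalent to O(certify_claim).
Premise 4 is O(evacuate ⊃ ¬certify_claim); contrapositively O(certify_claim ⊃ ¬evacuate). Since O(certify_claim) holds, K gives O(¬evacuate).
Premise 3 is O(¬verify_blueprint ⊃ evacuate); contrapositively O(¬evacuate ⊃ verify_blueprint). Since O(¬evacuate) holds, K gives O(verify_blueprint).
Premise 2, O(¬wear_ppe ⊃ ¬verify_blueprint), contraposes to O(verify_blueprint ⊃ wear_ppe); with O(verify_blueprint) we get O(wear_ppe).
So O(wear_ppe) holds — wear_ppe is obligatory. None of the other listed options is made obligatory by any chain of premises.

wear_ppe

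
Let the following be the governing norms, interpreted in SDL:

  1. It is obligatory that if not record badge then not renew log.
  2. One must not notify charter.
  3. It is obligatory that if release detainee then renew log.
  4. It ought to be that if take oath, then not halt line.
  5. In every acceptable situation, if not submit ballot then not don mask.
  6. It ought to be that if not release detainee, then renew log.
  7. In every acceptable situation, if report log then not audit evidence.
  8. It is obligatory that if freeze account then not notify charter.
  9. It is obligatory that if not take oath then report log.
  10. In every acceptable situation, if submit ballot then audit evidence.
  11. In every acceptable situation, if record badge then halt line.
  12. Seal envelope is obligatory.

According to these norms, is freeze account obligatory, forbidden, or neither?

Neither

Premise 8 is O(freeze_account → ¬notify_charter); even if O(¬notify_charter) held, inferring O(freeze_account) would be affirming the consequent — invalid.
No premise or chain of K-axiom applications forces O(freeze_account), and none forces O(¬freeze_account). So freeze_account is neither obligatory nor forbidden under these norms.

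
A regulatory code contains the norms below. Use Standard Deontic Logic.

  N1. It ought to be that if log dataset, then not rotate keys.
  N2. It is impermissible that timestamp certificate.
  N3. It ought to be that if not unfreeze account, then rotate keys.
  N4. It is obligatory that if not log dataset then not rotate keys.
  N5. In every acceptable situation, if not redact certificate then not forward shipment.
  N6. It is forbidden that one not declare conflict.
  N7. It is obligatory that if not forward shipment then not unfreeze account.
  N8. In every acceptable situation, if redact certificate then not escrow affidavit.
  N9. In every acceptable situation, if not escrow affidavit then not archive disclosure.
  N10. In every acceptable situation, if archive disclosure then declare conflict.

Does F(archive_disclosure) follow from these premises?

By case analysis on ¬log_dataset: premise 4 gives O(¬log_dataset → ¬rotate_keys) and premise 1 gives O(log_dataset → ¬rotate_keys), so O(¬rotate_keys) either way.
Premise 3 is O(¬unfreeze_account → rotate_keys); contrapositively O(¬rotate_keys → unfreeze_account). Since O(¬rotate_keys) holds, K gives O(unfreeze_account).
The contrapositive of premise 7 (O(¬forward_shipment → ¬unfreeze_account)) is O(unfreeze_account → forward_shipment), and O(unfreeze_account) is already established, so O(forward_shipment).
Premise 5, O(¬redact_certificate → ¬forward_shipment), contraposes to O(forward_shipment → redact_certificate); with O(forward_shipment) we get O(redact_certificate).
Premise 8 is O(redact_certificate → ¬escrow_affidavit); since O(redact_certificate), deontic closure gives O(¬escrow_affidavit).
With premise 9, O(¬escrow_affidavit → ¬archive_disclosure), the K-axiom yields O(¬archive_disclosure).
Premises 2, 6, 10 do not contribute to this derivation.
So O(¬archive_disclosure) holds, i.e. F(archive_disclosure). The claim follows.

Yes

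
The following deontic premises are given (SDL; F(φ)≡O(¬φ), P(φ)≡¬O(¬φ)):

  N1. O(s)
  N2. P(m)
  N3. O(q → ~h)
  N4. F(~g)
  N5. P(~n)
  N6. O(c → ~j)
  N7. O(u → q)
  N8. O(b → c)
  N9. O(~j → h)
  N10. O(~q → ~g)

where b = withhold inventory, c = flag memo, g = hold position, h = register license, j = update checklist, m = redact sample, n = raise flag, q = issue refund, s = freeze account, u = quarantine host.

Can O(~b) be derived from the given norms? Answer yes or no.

Yes

F(~g) at premise 4 means O(g).
The contrapositive of premise 10 (O(~q → ~g)) is O(g → q), and O(g) is already established, so O(q).
Applying K to premise 3 (O(q → ~h)) and O(q) yields O(~h).
Premise 9, O(~j → h), contraposes to O(~h → j); with O(~h) we get O(j).
Premise 6 is O(c → ~j); contrapositively O(j → ~c). Since O(j) holds, K gives O(~c).
Premise 8, O(b → c), contraposes to O(~c → ~b); with O(~c) we get O(~b).
Premises 1, 2, 5, 7 do not contribute to this derivation.
So O(~b) follows.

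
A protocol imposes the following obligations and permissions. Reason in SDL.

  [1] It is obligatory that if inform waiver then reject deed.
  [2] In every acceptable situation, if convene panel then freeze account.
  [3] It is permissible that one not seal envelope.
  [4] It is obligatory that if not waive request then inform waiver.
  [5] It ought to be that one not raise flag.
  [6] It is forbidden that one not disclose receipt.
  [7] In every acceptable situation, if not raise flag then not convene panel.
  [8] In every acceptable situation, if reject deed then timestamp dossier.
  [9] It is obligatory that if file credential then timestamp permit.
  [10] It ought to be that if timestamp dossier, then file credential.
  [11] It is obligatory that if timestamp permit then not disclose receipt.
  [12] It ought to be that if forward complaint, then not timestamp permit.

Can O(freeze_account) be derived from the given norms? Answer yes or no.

Premise 2 is O(convene_panel → freeze_account), but O(convene_panel) is not derivable from the premises, so it does not yield O(freeze_account).
No other premise forces O(freeze_account). An ideal world satisfying every premise can still have freeze_account false, so O(freeze_account) is not derivable.

No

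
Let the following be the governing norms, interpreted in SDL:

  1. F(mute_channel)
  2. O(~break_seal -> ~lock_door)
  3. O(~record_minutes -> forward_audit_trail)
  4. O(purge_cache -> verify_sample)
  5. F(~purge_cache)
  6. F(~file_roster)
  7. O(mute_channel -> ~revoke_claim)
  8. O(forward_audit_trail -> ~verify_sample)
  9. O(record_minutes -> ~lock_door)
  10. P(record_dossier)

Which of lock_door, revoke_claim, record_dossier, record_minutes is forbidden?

F(~purge_cache) at premise 5 means O(purge_cache).
Premise 4 is O(purge_cache -> verify_sample); since O(purge_cache), deontic closure gives O(verify_sample).
The contrapositive of premise 8 (O(forward_audit_trail -> ~verify_sample)) is O(verify_sample -> ~forward_audit_trail), and O(verify_sample) is already established, so O(~forward_audit_trail).
Premise 3 is O(~record_minutes -> forward_audit_trail); contrapositively O(~forward_audit_trail -> record_minutes). Since O(~forward_audit_trail) holds, K gives O(record_minutes).
Premise 9 is O(record_minutes -> ~lock_door); since O(record_minutes), deontic closure gives O(~lock_door).
So O(~lock_door) holds, i.e. lock_door is forbidden. None of the other listed options is forbidden under the premises.

lock_door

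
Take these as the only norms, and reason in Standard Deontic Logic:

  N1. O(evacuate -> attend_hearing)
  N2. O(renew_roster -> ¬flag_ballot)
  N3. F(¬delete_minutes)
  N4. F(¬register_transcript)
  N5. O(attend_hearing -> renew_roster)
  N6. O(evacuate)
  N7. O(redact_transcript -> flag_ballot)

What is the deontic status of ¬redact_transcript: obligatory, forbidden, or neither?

Premise 6 states O(evacuate) outright.
Premise 1 is O(evacuate -> attend_hearing); since O(evacuate), deontic closure gives O(attend_hearing).
Applying K to premise 5 (O(attend_hearing -> renew_roster)) and O(attend_hearing) yields O(renew_roster).
From O(renew_roster) and premise 2, O(renew_roster -> ¬flag_ballot), we obtain O(¬flag_ballot).
The contrapositive of premise 7 (O(redact_transcript -> flag_ballot)) is O(¬flag_ballot -> ¬redact_transcript), and O(¬flag_ballot) is already established, so O(¬redact_transcript).
Premises 3, 4 do not contribute to this derivation.
Hence ¬redact_transcript is obligatory.

Obligatory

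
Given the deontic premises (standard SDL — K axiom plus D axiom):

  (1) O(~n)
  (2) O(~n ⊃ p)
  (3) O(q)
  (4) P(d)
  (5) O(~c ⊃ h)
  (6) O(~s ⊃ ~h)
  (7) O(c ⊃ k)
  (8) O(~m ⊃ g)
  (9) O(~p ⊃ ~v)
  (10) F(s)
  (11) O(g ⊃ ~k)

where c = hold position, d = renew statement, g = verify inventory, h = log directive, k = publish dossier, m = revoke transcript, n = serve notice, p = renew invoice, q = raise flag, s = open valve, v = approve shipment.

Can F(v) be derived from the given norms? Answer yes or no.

Premise 9 is O(~p ⊃ ~v), but O(~p) is not derivable from the premises, so it does not yield O(~v).
No other premise forces O(~v). An ideal world satisfying every premise can still have v true, so F(v) is not derivable.

No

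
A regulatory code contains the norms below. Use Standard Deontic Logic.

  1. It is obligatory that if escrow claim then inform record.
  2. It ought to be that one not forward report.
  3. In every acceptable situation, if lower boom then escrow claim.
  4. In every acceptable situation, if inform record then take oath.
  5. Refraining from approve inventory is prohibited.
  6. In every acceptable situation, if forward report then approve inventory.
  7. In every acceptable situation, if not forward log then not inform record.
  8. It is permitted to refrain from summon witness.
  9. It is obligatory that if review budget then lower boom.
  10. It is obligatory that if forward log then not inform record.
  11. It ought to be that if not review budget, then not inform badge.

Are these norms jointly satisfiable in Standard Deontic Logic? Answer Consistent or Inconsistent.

Premise 6 is O(forward_report → approve_inventory); even if O(approve_inventory) held, inferring O(forward_report) would be affirming the consequent — invalid.
So O(forward_report) is not derivable, and the apparent clash with O(¬forward_report) does not arise.
A world satisfying every obligation exists (e.g. approve_inventory=true, escrow_claim=false, forward_log=false, forward_report=false, inform_badge=false, inform_record=false, lower_boom=false, review_budget=false, summon_witness=false, take_oath=false); no atom is both obligatory and forbidden, so the set is consistent.

Consistent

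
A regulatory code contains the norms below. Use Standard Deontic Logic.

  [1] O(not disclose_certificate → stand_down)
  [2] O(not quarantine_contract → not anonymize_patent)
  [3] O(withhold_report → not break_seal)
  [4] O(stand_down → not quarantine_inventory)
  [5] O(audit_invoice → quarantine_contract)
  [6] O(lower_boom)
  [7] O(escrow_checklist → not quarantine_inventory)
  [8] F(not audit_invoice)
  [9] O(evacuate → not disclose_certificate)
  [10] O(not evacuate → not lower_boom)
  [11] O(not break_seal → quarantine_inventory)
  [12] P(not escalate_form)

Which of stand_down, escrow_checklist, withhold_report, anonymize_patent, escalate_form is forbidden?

withhold_report

From premise 6 we have O(lower_boom).
The contrapositive of premise 10 (O(not evacuate → not lower_boom)) is O(lower_boom → evacuate), and O(lower_boom) is already established, so O(evacuate).
Premise 9 is O(evacuate → not disclose_certificate); since O(evacuate), deontic closure gives O(not disclose_certificate).
With premise 1, O(not disclose_certificate → stand_down), the K-axiom yields O(stand_down).
From O(stand_down) and premise 4, O(stand_down → not quarantine_inventory), we obtain O(not quarantine_inventory).
Premise 11, O(not break_seal → quarantine_inventory), contraposes to O(not quarantine_inventory → break_seal); with O(not quarantine_inventory) we get O(break_seal).
Premise 3, O(withhold_report → not break_seal), contraposes to O(break_seal → not withhold_report); with O(break_seal) we get O(not withhold_report).
So O(not withhold_report) holds, i.e. withhold_report is forbidden. None of the other listed options is forbidden under the premises.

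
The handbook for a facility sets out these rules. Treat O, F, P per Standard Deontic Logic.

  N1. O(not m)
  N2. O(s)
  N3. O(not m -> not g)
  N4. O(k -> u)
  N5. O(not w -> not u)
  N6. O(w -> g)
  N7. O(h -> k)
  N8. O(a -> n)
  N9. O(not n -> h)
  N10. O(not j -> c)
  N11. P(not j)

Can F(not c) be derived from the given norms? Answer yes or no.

No

Premise 10 is O(not j -> c), but O(not j) is not derivable from the premises (the permission P(not j) asserts only not O(j), not O(not j)), so it does not yield O(c).
No other premise forces O(c). An ideal world satisfying every premise can still have not c true, so F(not c) is not derivable.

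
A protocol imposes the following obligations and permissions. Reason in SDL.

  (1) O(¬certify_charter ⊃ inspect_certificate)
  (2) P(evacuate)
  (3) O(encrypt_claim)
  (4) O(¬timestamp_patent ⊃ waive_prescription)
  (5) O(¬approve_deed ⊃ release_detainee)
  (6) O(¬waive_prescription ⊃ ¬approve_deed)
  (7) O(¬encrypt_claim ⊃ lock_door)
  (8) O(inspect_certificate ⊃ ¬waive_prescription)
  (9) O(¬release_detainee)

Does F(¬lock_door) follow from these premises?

No

Premise 7 is O(¬encrypt_claim ⊃ lock_door), but O(¬encrypt_claim) is not derivable from the premises, so it does not yield O(lock_door).
No other premise forces O(lock_door). An ideal world satisfying every premise can still have ¬lock_door true, so F(¬lock_door) is not derivable.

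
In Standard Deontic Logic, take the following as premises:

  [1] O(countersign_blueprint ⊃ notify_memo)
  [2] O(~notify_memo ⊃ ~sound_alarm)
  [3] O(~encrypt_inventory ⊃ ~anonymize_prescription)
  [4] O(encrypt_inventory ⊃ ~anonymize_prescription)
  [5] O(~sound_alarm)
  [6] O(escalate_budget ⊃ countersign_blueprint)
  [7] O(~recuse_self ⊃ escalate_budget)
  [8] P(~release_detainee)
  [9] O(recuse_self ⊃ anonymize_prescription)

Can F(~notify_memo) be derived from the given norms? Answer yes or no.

Yes

Premises 4 and 3 are O(encrypt_inventory ⊃ ~anonymize_prescription) and O(~encrypt_inventory ⊃ ~anonymize_prescription); every ideal world satisfies encrypt_inventory or ~encrypt_inventory, so in either case ~anonymize_prescription holds — hence O(~anonymize_prescription).
Premise 9, O(recuse_self ⊃ anonymize_prescription), contraposes to O(~anonymize_prescription ⊃ ~recuse_self); with O(~anonymize_prescription) we get O(~recuse_self).
Premise 7 is O(~recuse_self ⊃ escalate_budget); since O(~recuse_self), deontic closure gives O(escalate_budget).
With premise 6, O(escalate_budget ⊃ countersign_blueprint), the K-axiom yields O(countersign_blueprint).
From O(countersign_blueprint) and premise 1, O(countersign_blueprint ⊃ notify_memo), we obtain O(notify_memo).
Premises 2, 5, 8 do not contribute to this derivation.
So O(notify_memo) holds, i.e. F(~notify_memo). The claim follows.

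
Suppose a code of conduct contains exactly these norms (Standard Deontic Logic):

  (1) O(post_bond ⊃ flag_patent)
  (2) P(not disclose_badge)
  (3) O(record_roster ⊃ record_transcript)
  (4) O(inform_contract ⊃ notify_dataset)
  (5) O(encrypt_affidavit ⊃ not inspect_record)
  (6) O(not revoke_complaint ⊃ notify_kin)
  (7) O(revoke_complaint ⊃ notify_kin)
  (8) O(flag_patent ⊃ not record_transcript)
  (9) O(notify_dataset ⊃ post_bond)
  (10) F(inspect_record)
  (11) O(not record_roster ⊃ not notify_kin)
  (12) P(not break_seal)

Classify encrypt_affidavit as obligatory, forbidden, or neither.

Premise 5 is O(encrypt_affidavit ⊃ not inspect_record); even if O(not inspect_record) held, inferring O(encrypt_affidavit) would be affirming the consequent — invalid.
No premise or chain of K-axiom applications forces O(encrypt_affidavit), and none forces O(not encrypt_affidavit). So encrypt_affidavit is neither obligatory nor forbidden under these norms.

Neither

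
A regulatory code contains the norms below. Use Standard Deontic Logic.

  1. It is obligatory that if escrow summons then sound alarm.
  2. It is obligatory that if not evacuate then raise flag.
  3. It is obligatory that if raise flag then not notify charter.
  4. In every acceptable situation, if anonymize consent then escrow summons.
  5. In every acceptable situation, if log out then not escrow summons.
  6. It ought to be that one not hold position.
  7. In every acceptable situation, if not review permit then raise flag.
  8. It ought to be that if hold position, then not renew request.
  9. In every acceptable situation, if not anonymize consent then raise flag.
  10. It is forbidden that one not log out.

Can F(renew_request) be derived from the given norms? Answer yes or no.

No

Premise 8 is O(hold_position → ¬renew_request), but O(hold_position) is not derivable from the premises, so it does not yield O(¬renew_request).
No other premise forces O(¬renew_request). An ideal world satisfying every premise can still have renew_request true, so F(renew_request) is not derivable.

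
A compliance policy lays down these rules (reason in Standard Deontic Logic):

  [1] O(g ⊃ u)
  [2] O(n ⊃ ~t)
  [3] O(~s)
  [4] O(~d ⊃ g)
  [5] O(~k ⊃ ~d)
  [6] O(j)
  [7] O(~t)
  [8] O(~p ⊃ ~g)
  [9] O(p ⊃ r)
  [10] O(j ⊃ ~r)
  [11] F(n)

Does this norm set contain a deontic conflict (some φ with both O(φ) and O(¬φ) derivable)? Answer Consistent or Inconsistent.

Premise 2 is O(n ⊃ ~t); even if O(~t) held, inferring O(n) would be affirming the consequent — invalid.
So O(n) is not derivable, and the apparent clash with O(~n) does not arise.
A world satisfying every obligation exists (e.g. d=true, g=false, j=true, k=true, n=false, p=false, r=false, s=false, t=false, u=false); no atom is both obligatory and forbidden, so the set is consistent.

Consistent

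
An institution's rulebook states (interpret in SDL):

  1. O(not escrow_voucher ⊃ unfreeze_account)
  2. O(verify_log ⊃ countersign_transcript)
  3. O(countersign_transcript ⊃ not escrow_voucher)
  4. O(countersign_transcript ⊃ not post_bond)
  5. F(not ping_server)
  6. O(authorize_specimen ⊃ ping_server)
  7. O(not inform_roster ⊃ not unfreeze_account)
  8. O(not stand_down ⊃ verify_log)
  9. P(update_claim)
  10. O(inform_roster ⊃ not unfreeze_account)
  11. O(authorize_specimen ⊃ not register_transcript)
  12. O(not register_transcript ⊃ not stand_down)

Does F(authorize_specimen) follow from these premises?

By case analysis on not inform_roster: premise 7 gives O(not inform_roster ⊃ not unfreeze_account) and premise 10 gives O(inform_roster ⊃ not unfreeze_account), so O(not unfreeze_account) either way.
The contrapositive of premise 1 (O(not escrow_voucher ⊃ unfreeze_account)) is O(not unfreeze_account ⊃ escrow_voucher), and O(not unfreeze_account) is already established, so O(escrow_voucher).
Premise 3, O(countersign_transcript ⊃ not escrow_voucher), contraposes to O(escrow_voucher ⊃ not countersign_transcript); with O(escrow_voucher) we get O(not countersign_transcript).
The contrapositive of premise 2 (O(verify_log ⊃ countersign_transcript)) is O(not countersign_transcript ⊃ not verify_log), and O(not countersign_transcript) is already established, so O(not verify_log).
Premise 8, O(not stand_down ⊃ verify_log), contraposes to O(not verify_log ⊃ stand_down); with O(not verify_log) we get O(stand_down).
Premise 12, O(not register_transcript ⊃ not stand_down), contraposes to O(stand_down ⊃ register_transcript); with O(stand_down) we get O(register_transcript).
The contrapositive of premise 11 (O(authorize_specimen ⊃ not register_transcript)) is O(register_transcript ⊃ not authorize_specimen), and O(register_transcript) is already established, so O(not authorize_specimen).
Premises 4, 5, 6, 9 do not contribute to this derivation.
So O(not authorize_specimen) holds, i.e. F(authorize_specimen). The claim follows.

Yes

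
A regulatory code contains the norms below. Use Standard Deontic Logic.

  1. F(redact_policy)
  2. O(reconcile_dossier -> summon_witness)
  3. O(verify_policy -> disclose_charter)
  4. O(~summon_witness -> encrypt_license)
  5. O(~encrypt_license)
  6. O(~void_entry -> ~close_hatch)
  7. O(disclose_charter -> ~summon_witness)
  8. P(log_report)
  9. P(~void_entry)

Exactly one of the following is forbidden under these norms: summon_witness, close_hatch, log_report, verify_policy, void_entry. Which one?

verify_policy

Premise 5 states O(~encrypt_license) outright.
Premise 4, O(~summon_witness -> encrypt_license), contraposes to O(~encrypt_license -> summon_witness); with O(~encrypt_license) we get O(summon_witness).
The contrapositive of premise 7 (O(disclose_charter -> ~summon_witness)) is O(summon_witness -> ~disclose_charter), and O(summon_witness) is already established, so O(~disclose_charter).
Premise 3 is O(verify_policy -> disclose_charter); contrapositively O(~disclose_charter -> ~verify_policy). Since O(~disclose_charter) holds, K gives O(~verify_policy).
So O(~verify_policy) holds, i.e. verify_policy is forbidden. None of the other listed options is forbidden under the premises.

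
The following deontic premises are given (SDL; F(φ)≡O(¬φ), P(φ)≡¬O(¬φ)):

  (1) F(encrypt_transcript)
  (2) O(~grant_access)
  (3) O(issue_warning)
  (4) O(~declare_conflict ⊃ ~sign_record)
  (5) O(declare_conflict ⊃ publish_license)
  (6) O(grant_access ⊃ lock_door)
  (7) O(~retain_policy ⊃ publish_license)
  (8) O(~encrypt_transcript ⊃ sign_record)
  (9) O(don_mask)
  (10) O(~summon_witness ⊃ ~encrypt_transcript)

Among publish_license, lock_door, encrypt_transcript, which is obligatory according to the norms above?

Premise 1, F(encrypt_transcript), is equivalent to O(~encrypt_transcript).
From O(~encrypt_transcript) and premise 8, O(~encrypt_transcript ⊃ sign_record), we obtain O(sign_record).
The contrapositive of premise 4 (O(~declare_conflict ⊃ ~sign_record)) is O(sign_record ⊃ declare_conflict), and O(sign_record) is already established, so O(declare_conflict).
From O(declare_conflict) and premise 5, O(declare_conflict ⊃ publish_license), we obtain O(publish_license).
So O(publish_license) holds — publish_license is obligatory. None of the other listed options is made obligatory by any chain of premises.

publish_license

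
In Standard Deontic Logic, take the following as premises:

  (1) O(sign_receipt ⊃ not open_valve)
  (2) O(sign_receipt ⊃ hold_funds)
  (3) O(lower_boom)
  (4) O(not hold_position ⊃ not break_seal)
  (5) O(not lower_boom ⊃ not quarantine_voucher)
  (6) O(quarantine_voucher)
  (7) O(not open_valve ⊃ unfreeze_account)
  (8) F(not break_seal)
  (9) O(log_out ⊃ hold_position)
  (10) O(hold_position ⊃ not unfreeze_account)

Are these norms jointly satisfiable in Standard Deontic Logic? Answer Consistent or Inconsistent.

Premise 5 is O(not lower_boom ⊃ not quarantine_voucher), but O(not lower_boom) is not derivable from the premises, so it does not yield O(not quarantine_voucher).
So O(not quarantine_voucher) is not derivable, and the apparent clash with O(quarantine_voucher) does not arise.
A world satisfying every obligation exists (e.g. break_seal=true, hold_funds=false, hold_position=true, log_out=false, lower_boom=true, open_valve=true, quarantine_voucher=true, sign_receipt=false, unfreeze_account=false); no atom is both obligatory and forbidden, so the set is consistent.

Consistent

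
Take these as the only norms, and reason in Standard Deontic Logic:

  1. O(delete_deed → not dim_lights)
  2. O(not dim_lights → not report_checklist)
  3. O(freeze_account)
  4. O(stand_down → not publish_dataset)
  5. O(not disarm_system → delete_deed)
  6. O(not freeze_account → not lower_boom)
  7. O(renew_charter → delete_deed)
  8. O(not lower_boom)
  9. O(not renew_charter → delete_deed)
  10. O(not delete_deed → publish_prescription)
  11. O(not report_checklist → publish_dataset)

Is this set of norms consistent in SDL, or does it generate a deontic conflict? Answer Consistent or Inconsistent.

Premise 6 is O(not freeze_account → not lower_boom); even if O(not lower_boom) held, inferring O(not freeze_account) would be affirming the consequent — invalid.
So O(not freeze_account) is not derivable, and the apparent clash with O(freeze_account) does not arise.
A world satisfying every obligation exists (e.g. delete_deed=true, dim_lights=false, disarm_system=false, freeze_account=true, lower_boom=false, publish_dataset=true, publish_prescription=false, renew_charter=false, report_checklist=false, stand_down=false); no atom is both obligatory and forbidden, so the set is consistent.

Consistent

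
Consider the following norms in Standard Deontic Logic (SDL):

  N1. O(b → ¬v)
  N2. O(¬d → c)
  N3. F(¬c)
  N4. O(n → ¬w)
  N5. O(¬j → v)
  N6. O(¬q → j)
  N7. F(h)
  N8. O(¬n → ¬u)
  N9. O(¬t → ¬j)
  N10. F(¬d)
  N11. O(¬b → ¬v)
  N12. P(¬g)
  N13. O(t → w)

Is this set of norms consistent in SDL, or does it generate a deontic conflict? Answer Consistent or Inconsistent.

Consistent

Premise 2 is O(¬d → c); even if O(c) held, inferring O(¬d) would be affirming the consequent — invalid.
So O(¬d) is not derivable, and the apparent clash with O(d) does not arise.
A world satisfying every obligation exists (e.g. b=false, c=true, d=true, g=false, h=false, j=true, n=false, q=false, t=true, u=false, v=false, w=true); no atom is both obligatory and forbidden, so the set is consistent.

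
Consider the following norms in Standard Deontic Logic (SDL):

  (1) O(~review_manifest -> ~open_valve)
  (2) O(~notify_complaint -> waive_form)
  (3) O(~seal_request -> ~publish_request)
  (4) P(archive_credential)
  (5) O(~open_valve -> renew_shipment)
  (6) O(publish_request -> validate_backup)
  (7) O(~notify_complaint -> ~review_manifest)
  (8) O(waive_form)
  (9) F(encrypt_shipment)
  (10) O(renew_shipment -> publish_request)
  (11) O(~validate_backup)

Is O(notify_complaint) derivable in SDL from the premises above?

Premise 11 states O(~validate_backup) outright.
Premise 6 is O(publish_request -> validate_backup); contrapositively O(~validate_backup -> ~publish_request). Since O(~validate_backup) holds, K gives O(~publish_request).
Premise 10, O(renew_shipment -> publish_request), contraposes to O(~publish_request -> ~renew_shipment); with O(~publish_request) we get O(~renew_shipment).
The contrapositive of premise 5 (O(~open_valve -> renew_shipment)) is O(~renew_shipment -> open_valve), and O(~renew_shipment) is already established, so O(open_valve).
Premise 1, O(~review_manifest -> ~open_valve), contraposes to O(open_valve -> review_manifest); with O(open_valve) we get O(review_manifest).
Premise 7, O(~notify_complaint -> ~review_manifest), contraposes to O(review_manifest -> notify_complaint); with O(review_manifest) we get O(notify_complaint).
Premises 2, 3, 4, 8, 9 do not contribute to this derivation.
So O(notify_complaint) follows.

Yes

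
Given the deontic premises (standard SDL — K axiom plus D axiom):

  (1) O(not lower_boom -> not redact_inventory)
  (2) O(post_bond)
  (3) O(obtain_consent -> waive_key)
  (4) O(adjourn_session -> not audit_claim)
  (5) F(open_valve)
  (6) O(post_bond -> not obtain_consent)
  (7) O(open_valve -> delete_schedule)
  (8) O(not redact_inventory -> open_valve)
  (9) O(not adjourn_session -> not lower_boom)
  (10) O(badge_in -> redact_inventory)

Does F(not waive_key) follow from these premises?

No

Premise 3 is O(obtain_consent -> waive_key), but O(obtain_consent) is not derivable from the premises, so it does not yield O(waive_key).
No other premise forces O(waive_key). An ideal world satisfying every premise can still have not waive_key true, so F(not waive_key) is not derivable.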